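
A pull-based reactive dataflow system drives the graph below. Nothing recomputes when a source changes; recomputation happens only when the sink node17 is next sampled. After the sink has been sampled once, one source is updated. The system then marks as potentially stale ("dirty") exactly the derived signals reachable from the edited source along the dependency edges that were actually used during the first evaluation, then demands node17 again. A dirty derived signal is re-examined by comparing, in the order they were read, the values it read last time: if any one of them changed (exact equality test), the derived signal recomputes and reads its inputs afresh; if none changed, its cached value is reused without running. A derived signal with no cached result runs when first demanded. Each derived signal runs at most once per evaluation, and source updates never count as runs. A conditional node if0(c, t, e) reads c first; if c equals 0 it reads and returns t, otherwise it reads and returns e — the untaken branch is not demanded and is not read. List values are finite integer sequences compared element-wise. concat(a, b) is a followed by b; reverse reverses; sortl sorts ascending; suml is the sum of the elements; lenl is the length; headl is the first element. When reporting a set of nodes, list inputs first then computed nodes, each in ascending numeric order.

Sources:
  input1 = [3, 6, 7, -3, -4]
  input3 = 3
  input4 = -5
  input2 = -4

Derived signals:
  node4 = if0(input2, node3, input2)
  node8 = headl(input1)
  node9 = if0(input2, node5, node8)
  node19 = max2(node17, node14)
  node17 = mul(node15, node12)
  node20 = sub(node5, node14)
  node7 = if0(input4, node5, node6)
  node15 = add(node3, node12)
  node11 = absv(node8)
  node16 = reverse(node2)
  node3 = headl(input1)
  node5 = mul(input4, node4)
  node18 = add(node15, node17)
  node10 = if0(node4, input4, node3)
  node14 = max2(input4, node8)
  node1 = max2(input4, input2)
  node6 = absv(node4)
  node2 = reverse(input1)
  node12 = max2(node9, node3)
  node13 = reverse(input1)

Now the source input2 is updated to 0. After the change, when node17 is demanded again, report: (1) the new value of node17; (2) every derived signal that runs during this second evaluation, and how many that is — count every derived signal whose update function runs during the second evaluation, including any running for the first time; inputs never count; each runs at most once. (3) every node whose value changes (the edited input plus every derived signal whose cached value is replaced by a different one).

New value of node17: 18.
Derived signals that run: node4, node5, node9, node12 — 4 in total.
Values that change: input2, node9.
Key observation: a condition flipped, so demand reaches new nodes — node4, node5 run for the first time.

First evaluation (everything demanded from the output):
  node3 = headl([3, 6, 7, -3, -4]) = 3
  node8 = headl([3, 6, 7, -3, -4]) = 3
  node9 = if0(input2=-4 -> else branch node8) = 3
  node12 = max2(3, 3) = 3
  node15 = add(3, 3) = 6
  node17 = mul(6, 3) = 18

Propagation after the edit:
  node4: demanded for the first time — runs, produces 3.
  node5: demanded for the first time — runs, produces -15.
  node9: runs — input2 -4->0; result -15.
  node12: runs — node9 3->-15; result 3 (same value as before).
  node15: checked — values it read are unchanged (node3 unchanged, node12 unchanged); reused cached 6 without running.
  node17: checked — values it read are unchanged (node15 unchanged, node12 unchanged); reused cached 18 without running.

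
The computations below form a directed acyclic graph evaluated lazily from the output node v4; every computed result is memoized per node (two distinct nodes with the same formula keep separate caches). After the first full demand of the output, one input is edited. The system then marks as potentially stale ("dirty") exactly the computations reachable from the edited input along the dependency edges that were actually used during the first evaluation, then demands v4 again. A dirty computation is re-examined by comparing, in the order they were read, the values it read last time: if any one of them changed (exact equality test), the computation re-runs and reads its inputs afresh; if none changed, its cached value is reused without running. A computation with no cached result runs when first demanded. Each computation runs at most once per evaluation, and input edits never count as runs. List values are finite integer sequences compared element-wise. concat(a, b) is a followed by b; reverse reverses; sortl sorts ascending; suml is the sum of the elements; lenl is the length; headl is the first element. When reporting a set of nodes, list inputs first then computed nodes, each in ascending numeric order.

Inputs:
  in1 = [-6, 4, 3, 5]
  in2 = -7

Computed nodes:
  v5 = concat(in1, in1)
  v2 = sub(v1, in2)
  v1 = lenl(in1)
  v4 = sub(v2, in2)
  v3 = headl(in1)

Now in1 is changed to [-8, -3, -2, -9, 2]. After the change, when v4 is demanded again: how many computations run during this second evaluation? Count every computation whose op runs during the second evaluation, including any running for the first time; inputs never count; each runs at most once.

3 computations run: v1, v2, v4.

First demand of the output computes:
  v1 = lenl([-6, 4, 3, 5]) = 4
  v2 = sub(4, -7) = 11
  v4 = sub(11, -7) = 18

After the edit, cleaning proceeds:
  v1: a read changed (in1 [-6, 4, 3, 5]->[-8, -3, -2, -9, 2]) — executes, giving 5.
  v2: a read changed (v1 4->5) — executes, giving 12.
  v4: a read changed (v2 11->12) — executes, giving 19.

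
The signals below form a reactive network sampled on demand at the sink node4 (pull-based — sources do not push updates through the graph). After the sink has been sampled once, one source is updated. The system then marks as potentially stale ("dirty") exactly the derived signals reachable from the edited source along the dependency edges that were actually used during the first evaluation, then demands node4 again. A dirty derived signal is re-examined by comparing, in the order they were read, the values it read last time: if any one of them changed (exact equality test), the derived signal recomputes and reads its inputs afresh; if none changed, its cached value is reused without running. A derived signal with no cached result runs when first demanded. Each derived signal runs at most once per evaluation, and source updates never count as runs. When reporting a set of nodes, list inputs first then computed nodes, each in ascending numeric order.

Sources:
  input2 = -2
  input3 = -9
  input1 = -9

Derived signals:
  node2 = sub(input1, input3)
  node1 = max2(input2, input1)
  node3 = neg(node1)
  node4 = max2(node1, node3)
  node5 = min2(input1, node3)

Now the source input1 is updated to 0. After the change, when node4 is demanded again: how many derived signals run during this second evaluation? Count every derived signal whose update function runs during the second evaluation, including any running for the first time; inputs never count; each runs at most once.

Run set: node1, node3, node4 (3 run).

Initial pass — values computed on the first demand:
  node1 = max2(-2, -9) = -2
  node3 = neg(-2) = 2
  node4 = max2(-2, 2) = 2

Second demand — change propagation:
  node1: re-runs because input1 -9->0; new result 0.
  node3: re-runs because node1 -2->0; new result 0.
  node4: re-runs because node1 -2->0; node3 2->0; new result 0.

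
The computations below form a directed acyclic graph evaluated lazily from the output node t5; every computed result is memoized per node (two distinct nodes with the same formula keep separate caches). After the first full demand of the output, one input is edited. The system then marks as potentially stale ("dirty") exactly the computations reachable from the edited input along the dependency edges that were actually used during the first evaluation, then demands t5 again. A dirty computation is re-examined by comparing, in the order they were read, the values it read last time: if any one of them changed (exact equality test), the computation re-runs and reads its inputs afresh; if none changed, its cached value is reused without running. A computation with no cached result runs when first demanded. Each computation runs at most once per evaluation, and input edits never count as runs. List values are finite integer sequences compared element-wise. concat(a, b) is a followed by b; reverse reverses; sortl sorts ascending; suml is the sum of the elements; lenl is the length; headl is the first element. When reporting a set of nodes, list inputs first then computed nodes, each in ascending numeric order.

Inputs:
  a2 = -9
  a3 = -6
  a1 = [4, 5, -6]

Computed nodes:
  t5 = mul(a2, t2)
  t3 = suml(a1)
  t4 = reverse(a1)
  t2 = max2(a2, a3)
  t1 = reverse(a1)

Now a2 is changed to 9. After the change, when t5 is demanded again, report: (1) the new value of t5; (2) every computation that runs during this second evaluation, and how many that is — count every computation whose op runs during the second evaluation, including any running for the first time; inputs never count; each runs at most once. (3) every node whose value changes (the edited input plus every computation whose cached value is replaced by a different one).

Demanding t5 again yields 81.
2 computations run: t2, t5.
The nodes whose values change: a2, t2, t5.

First demand of the output computes:
  t2 = max2(-9, -6) = -6
  t5 = mul(-9, -6) = 54

After the edit, cleaning proceeds:
  t2: a read changed (a2 -9->9) — executes, giving 9.
  t5: a read changed (a2 -9->9; t2 -6->9) — executes, giving 81.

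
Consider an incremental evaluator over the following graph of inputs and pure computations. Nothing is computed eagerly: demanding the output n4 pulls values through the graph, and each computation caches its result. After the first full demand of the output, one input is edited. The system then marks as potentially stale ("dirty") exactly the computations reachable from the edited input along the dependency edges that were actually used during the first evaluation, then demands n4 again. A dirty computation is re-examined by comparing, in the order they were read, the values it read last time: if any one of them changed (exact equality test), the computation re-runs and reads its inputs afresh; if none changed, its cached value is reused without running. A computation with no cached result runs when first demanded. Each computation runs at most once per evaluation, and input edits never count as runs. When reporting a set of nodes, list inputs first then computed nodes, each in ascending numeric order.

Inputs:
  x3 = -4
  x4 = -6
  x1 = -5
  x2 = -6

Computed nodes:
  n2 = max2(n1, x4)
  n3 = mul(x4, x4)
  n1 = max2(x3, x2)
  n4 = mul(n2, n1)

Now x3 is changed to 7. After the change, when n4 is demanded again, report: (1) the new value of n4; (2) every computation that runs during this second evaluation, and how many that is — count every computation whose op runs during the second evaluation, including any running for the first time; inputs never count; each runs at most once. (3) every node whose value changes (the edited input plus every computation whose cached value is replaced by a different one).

n4 now evaluates to 49.
Run set: n1, n2, n4 (3 run).
Changed values: x3, n1, n2, n4.

Initial pass — values computed on the first demand:
  n1 = max2(-4, -6) = -4
  n2 = max2(-4, -6) = -4
  n4 = mul(-4, -4) = 16

Second demand — change propagation:
  n1: re-runs because x3 -4->7; new result 7.
  n2: re-runs because n1 -4->7; new result 7.
  n4: re-runs because n2 -4->7; n1 -4->7; new result 49.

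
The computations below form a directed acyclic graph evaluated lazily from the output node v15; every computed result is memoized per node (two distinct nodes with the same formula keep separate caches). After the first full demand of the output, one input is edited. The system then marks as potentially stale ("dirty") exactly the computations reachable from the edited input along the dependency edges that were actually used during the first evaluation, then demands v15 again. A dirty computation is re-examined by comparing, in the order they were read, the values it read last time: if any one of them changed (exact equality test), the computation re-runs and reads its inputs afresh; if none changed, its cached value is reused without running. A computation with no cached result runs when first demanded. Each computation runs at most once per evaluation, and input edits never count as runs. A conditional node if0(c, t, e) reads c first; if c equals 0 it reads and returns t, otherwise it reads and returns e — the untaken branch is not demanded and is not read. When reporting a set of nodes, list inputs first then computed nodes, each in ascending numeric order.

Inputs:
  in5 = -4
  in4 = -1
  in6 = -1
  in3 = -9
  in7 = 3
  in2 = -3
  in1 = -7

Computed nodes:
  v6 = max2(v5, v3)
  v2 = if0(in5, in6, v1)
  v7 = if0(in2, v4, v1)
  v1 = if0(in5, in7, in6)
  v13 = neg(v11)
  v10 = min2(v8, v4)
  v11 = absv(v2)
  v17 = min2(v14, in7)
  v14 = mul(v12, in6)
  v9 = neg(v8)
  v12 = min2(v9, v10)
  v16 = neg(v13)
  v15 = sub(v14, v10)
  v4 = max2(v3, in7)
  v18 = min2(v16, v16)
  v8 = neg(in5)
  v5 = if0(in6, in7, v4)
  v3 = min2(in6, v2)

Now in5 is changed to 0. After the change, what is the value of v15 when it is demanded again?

First demand of the output computes:
  v1 = if0(in5=-4 -> else branch in6) = -1
  v2 = if0(in5=-4 -> else branch v1) = -1
  v3 = min2(-1, -1) = -1
  v4 = max2(-1, 3) = 3
  v8 = neg(-4) = 4
  v9 = neg(4) = -4
  v10 = min2(4, 3) = 3
  v12 = min2(-4, 3) = -4
  v14 = mul(-4, -1) = 4
  v15 = sub(4, 3) = 1

After the edit, cleaning proceeds:
  v1: stays stale; no demand reaches it after the flip.
  v2: a read changed (in5 -4->0) — executes, giving -1 — identical to its old value.
  v3: dirty, but its reads are unchanged (in6 unchanged, v2 unchanged); cached -1 stands.
  v4: dirty, but its reads are unchanged (v3 unchanged, in7 unchanged); cached 3 stands.
  v8: a read changed (in5 -4->0) — executes, giving 0.
  v9: a read changed (v8 4->0) — executes, giving 0.
  v10: a read changed (v8 4->0) — executes, giving 0.
  v12: a read changed (v9 -4->0; v10 3->0) — executes, giving 0.
  v14: a read changed (v12 -4->0) — executes, giving 0.
  v15: a read changed (v14 4->0; v10 3->0) — executes, giving 0.

Note the branch switch — demand abandons v1, which is never re-examined.

Demanding v15 again yields 0.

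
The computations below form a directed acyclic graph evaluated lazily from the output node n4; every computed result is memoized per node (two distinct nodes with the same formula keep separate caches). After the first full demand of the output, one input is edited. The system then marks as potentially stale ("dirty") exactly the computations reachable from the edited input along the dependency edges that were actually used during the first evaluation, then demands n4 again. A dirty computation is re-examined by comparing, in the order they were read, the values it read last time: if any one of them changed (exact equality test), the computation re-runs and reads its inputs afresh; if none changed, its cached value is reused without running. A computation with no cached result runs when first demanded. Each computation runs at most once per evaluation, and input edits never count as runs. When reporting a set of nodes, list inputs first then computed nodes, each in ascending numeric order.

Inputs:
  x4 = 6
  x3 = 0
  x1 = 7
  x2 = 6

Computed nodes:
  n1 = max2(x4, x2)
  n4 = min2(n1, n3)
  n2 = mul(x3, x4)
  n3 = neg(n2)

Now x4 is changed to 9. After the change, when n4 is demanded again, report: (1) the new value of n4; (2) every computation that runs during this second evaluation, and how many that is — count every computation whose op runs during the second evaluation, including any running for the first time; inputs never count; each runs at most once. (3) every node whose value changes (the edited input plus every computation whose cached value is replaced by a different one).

Demanding n4 again yields 0.
3 computations run: n1, n2, n4.
The nodes whose values change: x4, n1.
Note where the cutoff bites: n3 is checked, finds nothing changed, and keeps its cache.

First demand of the output computes:
  n1 = max2(6, 6) = 6
  n2 = mul(0, 6) = 0
  n3 = neg(0) = 0
  n4 = min2(6, 0) = 0

After the edit, cleaning proceeds:
  n1: a read changed (x4 6->9) — executes, giving 9.
  n2: a read changed (x4 6->9) — executes, giving 0 — identical to its old value.
  n3: dirty, but its reads are unchanged (n2 unchanged); cached 0 stands.
  n4: a read changed (n1 6->9) — executes, giving 0 — identical to its old value.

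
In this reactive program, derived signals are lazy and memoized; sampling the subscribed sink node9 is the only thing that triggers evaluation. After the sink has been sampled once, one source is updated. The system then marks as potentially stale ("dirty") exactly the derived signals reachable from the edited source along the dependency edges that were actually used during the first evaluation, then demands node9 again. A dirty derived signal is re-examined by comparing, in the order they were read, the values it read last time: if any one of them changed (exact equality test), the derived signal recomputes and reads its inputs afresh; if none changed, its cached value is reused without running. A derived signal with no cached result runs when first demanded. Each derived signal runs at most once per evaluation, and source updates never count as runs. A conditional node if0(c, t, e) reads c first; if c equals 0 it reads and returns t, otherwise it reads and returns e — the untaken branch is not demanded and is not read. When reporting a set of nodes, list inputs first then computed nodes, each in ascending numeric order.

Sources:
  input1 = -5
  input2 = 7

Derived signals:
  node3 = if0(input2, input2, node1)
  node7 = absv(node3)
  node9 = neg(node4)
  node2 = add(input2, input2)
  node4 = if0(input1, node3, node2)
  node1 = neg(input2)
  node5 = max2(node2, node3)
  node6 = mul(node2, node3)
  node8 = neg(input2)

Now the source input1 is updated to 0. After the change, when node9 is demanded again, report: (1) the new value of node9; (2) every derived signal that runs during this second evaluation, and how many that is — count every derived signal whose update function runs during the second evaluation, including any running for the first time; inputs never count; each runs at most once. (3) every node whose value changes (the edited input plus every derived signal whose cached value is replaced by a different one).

First demand of the output computes:
  node2 = add(7, 7) = 14
  node4 = if0(input1=-5 -> else branch node2) = 14
  node9 = neg(14) = -14

After the edit, cleaning proceeds:
  node1: had never run; runs now, result -7.
  node3: had never run; runs now, result -7.
  node4: a read changed (input1 -5->0) — executes, giving -7.
  node9: a read changed (node4 14->-7) — executes, giving 7.

Note the branch switch — node1, node3 had no cache and run now for the first time.

Demanding node9 again yields 7.
4 derived signals run: node1, node3, node4, node9.
The nodes whose values change: input1, node4, node9.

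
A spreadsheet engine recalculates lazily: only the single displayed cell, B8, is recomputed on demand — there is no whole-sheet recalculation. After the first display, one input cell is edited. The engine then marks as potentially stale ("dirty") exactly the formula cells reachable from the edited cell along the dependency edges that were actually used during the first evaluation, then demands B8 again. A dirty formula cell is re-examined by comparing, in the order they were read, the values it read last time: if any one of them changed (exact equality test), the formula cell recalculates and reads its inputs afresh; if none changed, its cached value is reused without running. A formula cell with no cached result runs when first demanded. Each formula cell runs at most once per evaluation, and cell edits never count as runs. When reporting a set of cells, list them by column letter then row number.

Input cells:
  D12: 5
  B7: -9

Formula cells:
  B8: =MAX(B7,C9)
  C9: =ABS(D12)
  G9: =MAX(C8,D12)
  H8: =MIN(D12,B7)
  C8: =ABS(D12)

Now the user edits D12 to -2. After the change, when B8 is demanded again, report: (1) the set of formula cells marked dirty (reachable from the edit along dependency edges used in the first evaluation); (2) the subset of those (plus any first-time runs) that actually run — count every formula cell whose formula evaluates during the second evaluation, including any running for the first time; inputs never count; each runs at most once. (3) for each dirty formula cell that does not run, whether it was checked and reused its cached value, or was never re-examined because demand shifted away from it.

First evaluation (everything demanded from the output):
  C9 = ABS(5) = 5
  B8 = MAX(-9, 5) = 5

Propagation after the edit:
  C9: runs — D12 5->-2; result 2.
  B8: runs — C9 5->2; result 2.

Marked dirty: B8, C9.
Formula cells that run: B8, C9 — 2 in total.
Every dirty formula cell ran.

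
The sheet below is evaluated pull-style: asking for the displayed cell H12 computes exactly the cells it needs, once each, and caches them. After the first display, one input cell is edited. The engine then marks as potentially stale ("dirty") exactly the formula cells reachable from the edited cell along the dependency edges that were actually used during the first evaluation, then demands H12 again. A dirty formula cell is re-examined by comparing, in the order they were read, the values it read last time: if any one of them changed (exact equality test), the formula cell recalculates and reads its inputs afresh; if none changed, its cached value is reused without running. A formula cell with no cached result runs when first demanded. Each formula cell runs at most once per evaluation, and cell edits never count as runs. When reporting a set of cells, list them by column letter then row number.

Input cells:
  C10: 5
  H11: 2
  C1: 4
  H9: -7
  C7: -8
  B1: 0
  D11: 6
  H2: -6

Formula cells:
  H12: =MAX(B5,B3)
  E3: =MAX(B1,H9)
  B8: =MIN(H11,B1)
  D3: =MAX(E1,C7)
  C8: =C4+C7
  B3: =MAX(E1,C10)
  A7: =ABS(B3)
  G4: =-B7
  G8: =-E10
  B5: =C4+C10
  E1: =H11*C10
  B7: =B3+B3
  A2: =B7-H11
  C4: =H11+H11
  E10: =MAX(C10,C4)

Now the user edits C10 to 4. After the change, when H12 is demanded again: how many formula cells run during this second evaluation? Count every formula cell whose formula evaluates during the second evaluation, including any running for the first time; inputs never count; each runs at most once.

4 formula cells run: B3, B5, E1, H12.

First demand of the output computes:
  C4 = 2 + 2 = 4
  B5 = 4 + 5 = 9
  E1 = 2 * 5 = 10
  B3 = MAX(10, 5) = 10
  H12 = MAX(9, 10) = 10

After the edit, cleaning proceeds:
  B5: a read changed (C10 5->4) — executes, giving 8.
  E1: a read changed (C10 5->4) — executes, giving 8.
  B3: a read changed (E1 10->8; C10 5->4) — executes, giving 8.
  H12: a read changed (B5 9->8; B3 10->8) — executes, giving 8.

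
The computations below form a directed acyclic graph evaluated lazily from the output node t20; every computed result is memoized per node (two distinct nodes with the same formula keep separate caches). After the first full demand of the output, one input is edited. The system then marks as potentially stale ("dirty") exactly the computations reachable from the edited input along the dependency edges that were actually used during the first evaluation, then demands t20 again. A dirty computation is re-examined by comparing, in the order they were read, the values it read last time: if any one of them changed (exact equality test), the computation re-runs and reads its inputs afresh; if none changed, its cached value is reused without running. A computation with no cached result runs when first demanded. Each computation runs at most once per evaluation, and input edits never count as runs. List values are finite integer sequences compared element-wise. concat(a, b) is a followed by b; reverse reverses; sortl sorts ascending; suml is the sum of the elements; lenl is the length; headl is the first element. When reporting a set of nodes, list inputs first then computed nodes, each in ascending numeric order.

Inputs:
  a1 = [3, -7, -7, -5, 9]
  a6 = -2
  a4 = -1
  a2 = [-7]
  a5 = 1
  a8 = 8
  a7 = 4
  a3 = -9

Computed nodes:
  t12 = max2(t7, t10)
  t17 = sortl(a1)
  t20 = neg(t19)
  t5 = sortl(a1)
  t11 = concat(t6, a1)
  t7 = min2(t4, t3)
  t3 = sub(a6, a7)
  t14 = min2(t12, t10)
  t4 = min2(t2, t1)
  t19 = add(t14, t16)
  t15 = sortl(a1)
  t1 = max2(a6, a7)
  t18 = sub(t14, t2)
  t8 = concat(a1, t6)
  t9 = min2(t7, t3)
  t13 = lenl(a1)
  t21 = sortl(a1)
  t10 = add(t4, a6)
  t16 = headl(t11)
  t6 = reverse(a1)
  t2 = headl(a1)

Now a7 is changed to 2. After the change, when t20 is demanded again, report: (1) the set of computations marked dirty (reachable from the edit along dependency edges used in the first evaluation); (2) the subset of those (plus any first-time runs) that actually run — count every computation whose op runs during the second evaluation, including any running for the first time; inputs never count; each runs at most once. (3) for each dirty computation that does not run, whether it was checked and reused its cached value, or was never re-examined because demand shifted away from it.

First demand of the output computes:
  t1 = max2(-2, 4) = 4
  t2 = headl([3, -7, -7, -5, 9]) = 3
  t3 = sub(-2, 4) = -6
  t4 = min2(3, 4) = 3
  t6 = reverse([3, -7, -7, -5, 9]) = [9, -5, -7, -7, 3]
  t7 = min2(3, -6) = -6
  t10 = add(3, -2) = 1
  t11 = concat([9, -5, -7, -7, 3], [3, -7, -7, -5, 9]) = [9, -5, -7, -7, 3, 3, -7, -7, -5, 9]
  t12 = max2(-6, 1) = 1
  t14 = min2(1, 1) = 1
  t16 = headl([9, -5, -7, -7, 3, 3, -7, -7, -5, 9]) = 9
  t19 = add(1, 9) = 10
  t20 = neg(10) = -10

After the edit, cleaning proceeds:
  t1: a read changed (a7 4->2) — executes, giving 2.
  t3: a read changed (a7 4->2) — executes, giving -4.
  t4: a read changed (t1 4->2) — executes, giving 2.
  t7: a read changed (t4 3->2; t3 -6->-4) — executes, giving -4.
  t10: a read changed (t4 3->2) — executes, giving 0.
  t12: a read changed (t7 -6->-4; t10 1->0) — executes, giving 0.
  t14: a read changed (t12 1->0; t10 1->0) — executes, giving 0.
  t19: a read changed (t14 1->0) — executes, giving 9.
  t20: a read changed (t19 10->9) — executes, giving -9.

The edit dirties: t1, t3, t4, t7, t10, t12, t14, t19, t20.
9 computations run: t1, t3, t4, t7, t10, t12, t14, t19, t20.
No dirty computation escaped a run.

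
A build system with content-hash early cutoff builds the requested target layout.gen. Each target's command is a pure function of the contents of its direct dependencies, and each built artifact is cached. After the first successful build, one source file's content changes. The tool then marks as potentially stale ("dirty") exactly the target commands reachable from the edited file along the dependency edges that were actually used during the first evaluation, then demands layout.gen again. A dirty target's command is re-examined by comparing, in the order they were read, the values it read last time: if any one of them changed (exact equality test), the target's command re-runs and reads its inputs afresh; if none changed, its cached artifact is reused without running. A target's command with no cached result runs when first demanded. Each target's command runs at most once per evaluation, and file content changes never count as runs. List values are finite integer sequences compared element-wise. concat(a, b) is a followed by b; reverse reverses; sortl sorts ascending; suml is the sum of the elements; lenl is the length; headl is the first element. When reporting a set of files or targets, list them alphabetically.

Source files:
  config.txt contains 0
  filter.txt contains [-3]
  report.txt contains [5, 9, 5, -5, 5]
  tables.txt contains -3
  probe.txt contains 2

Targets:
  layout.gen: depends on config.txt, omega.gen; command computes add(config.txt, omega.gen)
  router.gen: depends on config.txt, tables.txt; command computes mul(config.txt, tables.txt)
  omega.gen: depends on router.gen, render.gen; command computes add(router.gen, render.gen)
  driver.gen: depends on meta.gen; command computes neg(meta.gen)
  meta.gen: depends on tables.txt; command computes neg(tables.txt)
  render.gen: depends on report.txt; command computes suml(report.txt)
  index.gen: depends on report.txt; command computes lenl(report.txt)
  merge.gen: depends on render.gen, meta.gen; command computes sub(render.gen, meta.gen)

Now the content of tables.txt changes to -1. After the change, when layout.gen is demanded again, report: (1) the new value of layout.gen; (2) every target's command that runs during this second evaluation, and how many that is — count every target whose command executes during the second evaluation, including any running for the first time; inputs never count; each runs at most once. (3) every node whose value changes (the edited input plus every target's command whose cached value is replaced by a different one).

First evaluation (everything demanded from the output):
  render.gen = suml([5, 9, 5, -5, 5]) = 19
  router.gen = mul(0, -3) = 0
  omega.gen = add(0, 19) = 19
  layout.gen = add(0, 19) = 19

Propagation after the edit:
  router.gen: runs — tables.txt -3->-1; result 0 (same value as before).
  omega.gen: checked — values it read are unchanged (router.gen unchanged, render.gen unchanged); reused cached 19 without running.
  layout.gen: checked — values it read are unchanged (config.txt unchanged, omega.gen unchanged); reused cached 19 without running.

Key observation: the change is absorbed at router.gen — it re-runs but produces the same value, and the output's value is unchanged.

New value of layout.gen: 19.
Target commands that run: router.gen — 1 in total.
Values that change: tables.txt.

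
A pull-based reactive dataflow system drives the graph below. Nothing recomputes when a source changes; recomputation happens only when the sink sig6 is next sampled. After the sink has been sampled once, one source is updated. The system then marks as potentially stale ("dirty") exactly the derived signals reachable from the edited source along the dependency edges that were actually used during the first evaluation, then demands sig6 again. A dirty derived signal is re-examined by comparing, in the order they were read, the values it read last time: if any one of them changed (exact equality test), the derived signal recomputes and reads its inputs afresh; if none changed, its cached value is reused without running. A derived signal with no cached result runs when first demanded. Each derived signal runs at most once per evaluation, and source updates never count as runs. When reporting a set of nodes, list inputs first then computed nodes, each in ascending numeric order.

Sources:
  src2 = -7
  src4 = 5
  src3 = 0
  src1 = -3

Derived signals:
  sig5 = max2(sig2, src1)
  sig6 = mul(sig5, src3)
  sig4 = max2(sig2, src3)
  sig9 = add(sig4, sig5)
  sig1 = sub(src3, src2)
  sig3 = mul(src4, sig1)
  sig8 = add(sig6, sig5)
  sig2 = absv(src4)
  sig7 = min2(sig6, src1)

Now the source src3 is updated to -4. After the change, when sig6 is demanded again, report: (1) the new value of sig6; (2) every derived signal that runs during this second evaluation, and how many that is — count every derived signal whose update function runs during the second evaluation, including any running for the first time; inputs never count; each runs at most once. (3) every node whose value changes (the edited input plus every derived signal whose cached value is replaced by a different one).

First evaluation (everything demanded from the output):
  sig2 = absv(5) = 5
  sig5 = max2(5, -3) = 5
  sig6 = mul(5, 0) = 0

Propagation after the edit:
  sig6: runs — src3 0->-4; result -20.

New value of sig6: -20.
Derived signals that run: sig6 — 1 in total.
Values that change: src3, sig6.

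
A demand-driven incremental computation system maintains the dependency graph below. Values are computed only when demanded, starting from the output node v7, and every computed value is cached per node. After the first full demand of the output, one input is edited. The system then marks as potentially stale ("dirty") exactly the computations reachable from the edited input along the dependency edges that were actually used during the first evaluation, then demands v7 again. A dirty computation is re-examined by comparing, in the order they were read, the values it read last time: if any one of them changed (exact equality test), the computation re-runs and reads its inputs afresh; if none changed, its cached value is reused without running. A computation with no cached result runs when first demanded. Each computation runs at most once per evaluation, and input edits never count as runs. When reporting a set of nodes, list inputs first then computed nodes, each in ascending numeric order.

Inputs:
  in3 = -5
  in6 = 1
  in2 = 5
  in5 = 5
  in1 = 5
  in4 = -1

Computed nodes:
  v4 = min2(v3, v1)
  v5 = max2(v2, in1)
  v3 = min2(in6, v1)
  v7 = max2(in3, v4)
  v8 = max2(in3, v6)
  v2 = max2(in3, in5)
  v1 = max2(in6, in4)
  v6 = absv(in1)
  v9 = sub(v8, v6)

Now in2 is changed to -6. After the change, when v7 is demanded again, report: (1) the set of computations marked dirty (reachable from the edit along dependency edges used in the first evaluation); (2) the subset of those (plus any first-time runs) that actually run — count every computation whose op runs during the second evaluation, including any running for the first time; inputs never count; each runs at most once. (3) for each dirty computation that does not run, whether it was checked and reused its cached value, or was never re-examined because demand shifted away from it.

First evaluation (everything demanded from the output):
  v1 = max2(1, -1) = 1
  v3 = min2(1, 1) = 1
  v4 = min2(1, 1) = 1
  v7 = max2(-5, 1) = 1

Propagation after the edit:
  in2 feeds no computation that the output demands — nothing is marked dirty and nothing runs.

Key observation: in2 is never demanded by the output, so the edit triggers no recomputation at all.

Marked dirty: none.
Computations that run: none — 0 in total.
Every dirty computation ran.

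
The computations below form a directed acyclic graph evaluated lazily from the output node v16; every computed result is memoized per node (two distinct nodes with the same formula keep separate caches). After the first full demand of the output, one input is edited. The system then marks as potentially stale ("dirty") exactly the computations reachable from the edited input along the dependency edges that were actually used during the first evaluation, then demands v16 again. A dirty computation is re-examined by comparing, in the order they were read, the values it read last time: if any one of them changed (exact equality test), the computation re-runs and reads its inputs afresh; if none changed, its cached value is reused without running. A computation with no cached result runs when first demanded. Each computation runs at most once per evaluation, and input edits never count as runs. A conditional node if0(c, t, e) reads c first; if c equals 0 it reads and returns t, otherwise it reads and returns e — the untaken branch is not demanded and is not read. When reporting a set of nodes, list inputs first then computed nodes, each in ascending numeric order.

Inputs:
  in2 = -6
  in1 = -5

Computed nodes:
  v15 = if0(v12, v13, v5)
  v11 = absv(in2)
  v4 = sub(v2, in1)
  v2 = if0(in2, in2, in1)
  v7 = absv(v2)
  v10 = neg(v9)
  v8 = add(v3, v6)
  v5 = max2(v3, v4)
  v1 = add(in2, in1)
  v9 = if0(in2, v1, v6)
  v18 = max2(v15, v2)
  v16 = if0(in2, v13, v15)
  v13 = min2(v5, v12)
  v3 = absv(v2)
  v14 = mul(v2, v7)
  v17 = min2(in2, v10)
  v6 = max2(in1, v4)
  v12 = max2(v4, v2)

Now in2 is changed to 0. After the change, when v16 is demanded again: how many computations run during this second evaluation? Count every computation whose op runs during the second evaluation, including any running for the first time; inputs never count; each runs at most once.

First demand of the output computes:
  v2 = if0(in2=-6 -> else branch in1) = -5
  v3 = absv(-5) = 5
  v4 = sub(-5, -5) = 0
  v5 = max2(5, 0) = 5
  v12 = max2(0, -5) = 0
  v13 = min2(5, 0) = 0
  v15 = if0(v12=0 -> then branch v13) = 0
  v16 = if0(in2=-6 -> else branch v15) = 0

After the edit, cleaning proceeds:
  v2: a read changed (in2 -6->0) — executes, giving 0.
  v3: a read changed (v2 -5->0) — executes, giving 0.
  v4: a read changed (v2 -5->0) — executes, giving 5.
  v5: a read changed (v3 5->0; v4 0->5) — executes, giving 5 — identical to its old value.
  v12: a read changed (v4 0->5; v2 -5->0) — executes, giving 5.
  v13: a read changed (v12 0->5) — executes, giving 5.
  v15: stays stale; no demand reaches it after the flip.
  v16: a read changed (in2 -6->0) — executes, giving 5.

Note the branch switch — demand abandons v15, which is never re-examined.

7 computations run: v2, v3, v4, v5, v12, v13, v16.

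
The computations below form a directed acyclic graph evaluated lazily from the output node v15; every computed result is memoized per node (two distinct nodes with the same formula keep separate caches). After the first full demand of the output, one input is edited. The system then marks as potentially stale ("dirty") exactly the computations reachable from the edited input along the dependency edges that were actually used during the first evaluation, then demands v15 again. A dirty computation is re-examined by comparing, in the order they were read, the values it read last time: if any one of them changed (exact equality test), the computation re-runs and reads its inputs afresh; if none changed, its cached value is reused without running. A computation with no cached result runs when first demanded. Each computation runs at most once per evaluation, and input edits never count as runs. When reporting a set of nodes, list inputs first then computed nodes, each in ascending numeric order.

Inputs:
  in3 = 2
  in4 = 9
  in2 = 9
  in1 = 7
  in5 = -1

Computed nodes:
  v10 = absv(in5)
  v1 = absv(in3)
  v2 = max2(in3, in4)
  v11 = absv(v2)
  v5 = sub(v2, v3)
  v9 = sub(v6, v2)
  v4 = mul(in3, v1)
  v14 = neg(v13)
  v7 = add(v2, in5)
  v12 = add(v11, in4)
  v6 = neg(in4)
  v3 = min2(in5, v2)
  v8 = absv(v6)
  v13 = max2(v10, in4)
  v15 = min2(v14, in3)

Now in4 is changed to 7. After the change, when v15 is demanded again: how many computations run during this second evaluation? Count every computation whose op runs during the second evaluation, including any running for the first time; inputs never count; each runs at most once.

3 computations run: v13, v14, v15.

First demand of the output computes:
  v10 = absv(-1) = 1
  v13 = max2(1, 9) = 9
  v14 = neg(9) = -9
  v15 = min2(-9, 2) = -9

After the edit, cleaning proceeds:
  v13: a read changed (in4 9->7) — executes, giving 7.
  v14: a read changed (v13 9->7) — executes, giving -7.
  v15: a read changed (v14 -9->-7) — executes, giving -7.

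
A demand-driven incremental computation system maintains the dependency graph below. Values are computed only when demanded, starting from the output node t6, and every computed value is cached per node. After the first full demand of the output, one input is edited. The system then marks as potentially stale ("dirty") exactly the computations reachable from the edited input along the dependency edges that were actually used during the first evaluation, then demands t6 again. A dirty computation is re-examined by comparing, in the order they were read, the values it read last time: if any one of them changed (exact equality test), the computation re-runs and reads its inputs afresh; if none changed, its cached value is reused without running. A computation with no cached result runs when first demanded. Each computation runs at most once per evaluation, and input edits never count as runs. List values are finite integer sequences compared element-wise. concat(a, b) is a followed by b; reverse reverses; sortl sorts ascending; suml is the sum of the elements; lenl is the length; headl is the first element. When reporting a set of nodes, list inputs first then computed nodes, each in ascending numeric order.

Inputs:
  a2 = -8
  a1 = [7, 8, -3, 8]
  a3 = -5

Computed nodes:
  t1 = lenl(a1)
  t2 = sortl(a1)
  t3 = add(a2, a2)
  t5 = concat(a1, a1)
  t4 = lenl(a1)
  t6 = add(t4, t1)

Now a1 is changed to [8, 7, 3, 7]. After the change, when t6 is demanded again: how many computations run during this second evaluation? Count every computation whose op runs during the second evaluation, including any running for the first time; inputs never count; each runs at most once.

First evaluation (everything demanded from the output):
  t1 = lenl([7, 8, -3, 8]) = 4
  t4 = lenl([7, 8, -3, 8]) = 4
  t6 = add(4, 4) = 8

Propagation after the edit:
  t1: runs — a1 [7, 8, -3, 8]->[8, 7, 3, 7]; result 4 (same value as before).
  t4: runs — a1 [7, 8, -3, 8]->[8, 7, 3, 7]; result 4 (same value as before).
  t6: checked — values it read are unchanged (t4 unchanged, t1 unchanged); reused cached 8 without running.

Key observation: the cutoff stops propagation at t6 — its inputs' values are unchanged, so it reuses its cache.

Computations that run: t1, t4 — 2 in total.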